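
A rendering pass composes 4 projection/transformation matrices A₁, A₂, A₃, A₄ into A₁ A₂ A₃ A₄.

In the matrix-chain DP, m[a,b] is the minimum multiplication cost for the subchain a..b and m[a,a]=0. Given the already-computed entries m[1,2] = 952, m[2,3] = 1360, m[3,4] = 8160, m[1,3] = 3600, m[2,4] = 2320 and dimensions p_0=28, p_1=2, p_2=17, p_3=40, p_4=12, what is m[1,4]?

m[1,4] = min over k∈[1,3] of m[1,k]+m[k+1,4]+p_{0}·p_k·p_{4}.
k=1: 0 + 2320 + 28·2·12 = 2992; k=2: 952 + 8160 + 28·17·12 = 14824; k=3: 3600 + 0 + 28·40·12 = 17040.
Minimum: 2992 at k=1.

2992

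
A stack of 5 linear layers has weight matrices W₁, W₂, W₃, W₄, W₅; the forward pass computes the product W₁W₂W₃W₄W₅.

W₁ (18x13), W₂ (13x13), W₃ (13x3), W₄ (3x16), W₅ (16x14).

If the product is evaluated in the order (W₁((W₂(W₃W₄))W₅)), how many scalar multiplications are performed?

(W₃W₄): 13×3 by 3×16 → 13×16, cost 13·3·16 = 624
(W₂(W₃W₄)): 13×13 by 13×16 → 13×16, cost 13·13·16 = 2704; cumulative 3328
((W₂(W₃W₄))W₅): 13×16 by 16×14 → 13×14, cost 13·16·14 = 2912; cumulative 6240
(W₁((W₂(W₃W₄))W₅)): 18×13 by 13×14 → 18×14, cost 18·13·14 = 3276; cumulative 9516
Total: 9516 scalar multiplications.

9516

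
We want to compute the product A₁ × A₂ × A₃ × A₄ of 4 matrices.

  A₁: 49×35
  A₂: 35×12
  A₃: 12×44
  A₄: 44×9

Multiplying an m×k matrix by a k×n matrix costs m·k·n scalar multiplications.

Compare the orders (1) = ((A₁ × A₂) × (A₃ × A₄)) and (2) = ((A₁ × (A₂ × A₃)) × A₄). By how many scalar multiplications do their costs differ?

Order (1) = ((A₁ × A₂) × (A₃ × A₄)): (A₁ × A₂): 49×35 by 35×12 → 49×12, cost 49·35·12 = 20580; (A₃ × A₄): 12×44 by 44×9 → 12×9, cost 12·44·9 = 4752; ((A₁ × A₂) × (A₃ × A₄)): 49×12 by 12×9 → 49×9, cost 49·12·9 = 5292; cumulative 30624. Total 30624.
Order (2) = ((A₁ × (A₂ × A₃)) × A₄): (A₂ × A₃): 35×12 by 12×44 → 35×44, cost 35·12·44 = 18480; (A₁ × (A₂ × A₃)): 49×35 by 35×44 → 49×44, cost 49·35·44 = 75460; cumulative 93940; ((A₁ × (A₂ × A₃)) × A₄): 49×44 by 44×9 → 49×9, cost 49·44·9 = 19404; cumulative 113344. Total 113344.
Difference: |30624 − 113344| = 82720.

82720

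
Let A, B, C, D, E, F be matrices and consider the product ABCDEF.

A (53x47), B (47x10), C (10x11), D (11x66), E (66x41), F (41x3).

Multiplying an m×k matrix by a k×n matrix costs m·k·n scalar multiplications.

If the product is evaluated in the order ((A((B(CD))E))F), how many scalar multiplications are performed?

(CD): 10×11 by 11×66 → 10×66, cost 10·11·66 = 7260
(B(CD)): 47×10 by 10×66 → 47×66, cost 47·10·66 = 31020; cumulative 38280
((B(CD))E): 47×66 by 66×41 → 47×41, cost 47·66·41 = 127182; cumulative 165462
(A((B(CD))E)): 53×47 by 47×41 → 53×41, cost 53·47·41 = 102131; cumulative 267593
((A((B(CD))E))F): 53×41 by 41×3 → 53×3, cost 53·41·3 = 6519; cumulative 274112
Total: 274112 scalar multiplications.

274112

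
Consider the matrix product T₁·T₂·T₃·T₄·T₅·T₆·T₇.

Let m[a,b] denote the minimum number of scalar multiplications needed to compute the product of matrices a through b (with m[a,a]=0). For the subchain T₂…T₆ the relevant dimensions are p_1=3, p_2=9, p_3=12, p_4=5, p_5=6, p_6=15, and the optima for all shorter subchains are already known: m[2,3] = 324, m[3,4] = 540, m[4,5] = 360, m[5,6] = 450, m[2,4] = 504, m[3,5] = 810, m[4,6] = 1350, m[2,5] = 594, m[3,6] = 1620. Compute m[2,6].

m[2,6] = min over k∈[2,5] of m[2,k]+m[k+1,6]+p_{1}·p_k·p_{6}.
k=2: 0 + 1620 + 3·9·15 = 2025; k=3: 324 + 1350 + 3·12·15 = 2214; k=4: 504 + 450 + 3·5·15 = 1179; k=5: 594 + 0 + 3·6·15 = 864.
Minimum: 864 at k=5.

864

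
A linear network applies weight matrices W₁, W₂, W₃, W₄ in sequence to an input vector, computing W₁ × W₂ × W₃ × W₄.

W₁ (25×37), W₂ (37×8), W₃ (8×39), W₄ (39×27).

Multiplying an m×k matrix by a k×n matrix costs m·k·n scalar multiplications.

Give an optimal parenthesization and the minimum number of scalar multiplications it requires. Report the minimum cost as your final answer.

21224

Adjacent pairs: W₁W₂ = 25·37·8 = 7400; W₂W₃ = 37·8·39 = 11544; W₃W₄ = 8·39·27 = 8424.
Length 3: W₁..W₃: k=1: 0+11544+25·37·39=47619; k=2: 7400+0+25·8·39=15200 → min 15200 | W₂..W₄: k=2: 0+8424+37·8·27=16416; k=3: 11544+0+37·39·27=50505 → min 16416.
Length 4: W₁..W₄: k=1: 0+16416+25·37·27=41391; k=2: 7400+8424+25·8·27=21224; k=3: 15200+0+25·39·27=41525 → min 21224.
Optimal parenthesization: ((W₁ × W₂) × (W₃ × W₄)) with cost 21224.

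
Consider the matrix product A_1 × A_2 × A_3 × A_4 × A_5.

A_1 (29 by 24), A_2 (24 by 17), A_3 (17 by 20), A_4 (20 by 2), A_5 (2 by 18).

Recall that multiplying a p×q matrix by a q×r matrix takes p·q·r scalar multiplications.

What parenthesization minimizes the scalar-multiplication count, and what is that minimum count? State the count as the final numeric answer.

Adjacent pairs: A_1A_2 = 29·24·17 = 11832; A_2A_3 = 24·17·20 = 8160; A_3A_4 = 17·20·2 = 680; A_4A_5 = 20·2·18 = 720.
Length 3: A_1..A_3: k=1: 0+8160+29·24·20=22080; k=2: 11832+0+29·17·20=21692 → min 21692 | A_2..A_4: k=2: 0+680+24·17·2=1496; k=3: 8160+0+24·20·2=9120 → min 1496 | A_3..A_5: k=3: 0+720+17·20·18=6840; k=4: 680+0+17·2·18=1292 → min 1292.
Length 4: A_1..A_4: k=1: 0+1496+29·24·2=2888; k=2: 11832+680+29·17·2=13498; k=3: 21692+0+29·20·2=22852 → min 2888 | A_2..A_5: k=2: 0+1292+24·17·18=8636; k=3: 8160+720+24·20·18=17520; k=4: 1496+0+24·2·18=2360 → min 2360.
Length 5: A_1..A_5: k=1: 0+2360+29·24·18=14888; k=2: 11832+1292+29·17·18=21998; k=3: 21692+720+29·20·18=32852; k=4: 2888+0+29·2·18=3932 → min 3932.
Optimal parenthesization: ((A_1 × (A_2 × (A_3 × A_4))) × A_5) with cost 3932.

3932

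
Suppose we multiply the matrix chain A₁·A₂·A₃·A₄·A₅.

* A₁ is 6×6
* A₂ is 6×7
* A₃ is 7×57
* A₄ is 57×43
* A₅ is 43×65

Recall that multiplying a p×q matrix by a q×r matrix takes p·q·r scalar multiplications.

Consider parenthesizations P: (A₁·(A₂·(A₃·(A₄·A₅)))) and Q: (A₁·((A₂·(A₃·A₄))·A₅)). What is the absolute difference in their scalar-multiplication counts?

152247

Order P = (A₁·(A₂·(A₃·(A₄·A₅)))): (A₄·A₅): 57×43 by 43×65 → 57×65, cost 57·43·65 = 159315; (A₃·(A₄·A₅)): 7×57 by 57×65 → 7×65, cost 7·57·65 = 25935; cumulative 185250; (A₂·(A₃·(A₄·A₅))): 6×7 by 7×65 → 6×65, cost 6·7·65 = 2730; cumulative 187980; (A₁·(A₂·(A₃·(A₄·A₅)))): 6×6 by 6×65 → 6×65, cost 6·6·65 = 2340; cumulative 190320. Total 190320.
Order Q = (A₁·((A₂·(A₃·A₄))·A₅)): (A₃·A₄): 7×57 by 57×43 → 7×43, cost 7·57·43 = 17157; (A₂·(A₃·A₄)): 6×7 by 7×43 → 6×43, cost 6·7·43 = 1806; cumulative 18963; ((A₂·(A₃·A₄))·A₅): 6×43 by 43×65 → 6×65, cost 6·43·65 = 16770; cumulative 35733; (A₁·((A₂·(A₃·A₄))·A₅)): 6×6 by 6×65 → 6×65, cost 6·6·65 = 2340; cumulative 38073. Total 38073.
Difference: |190320 − 38073| = 152247.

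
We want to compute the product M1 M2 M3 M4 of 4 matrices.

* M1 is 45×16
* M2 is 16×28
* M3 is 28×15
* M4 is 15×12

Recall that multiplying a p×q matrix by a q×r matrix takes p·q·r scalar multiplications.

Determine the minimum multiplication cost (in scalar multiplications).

18240

Adjacent pairs: M1M2 = 45·16·28 = 20160; M2M3 = 16·28·15 = 6720; M3M4 = 28·15·12 = 5040.
Length 3: M1..M3: k=1: 0+6720+45·16·15=17520; k=2: 20160+0+45·28·15=39060 → min 17520 | M2..M4: k=2: 0+5040+16·28·12=10416; k=3: 6720+0+16·15·12=9600 → min 9600.
Length 4: M1..M4: k=1: 0+9600+45·16·12=18240; k=2: 20160+5040+45·28·12=40320; k=3: 17520+0+45·15·12=25620 → min 18240.
Optimal order: (M1 ((M2 M3) M4)) with cost 18240.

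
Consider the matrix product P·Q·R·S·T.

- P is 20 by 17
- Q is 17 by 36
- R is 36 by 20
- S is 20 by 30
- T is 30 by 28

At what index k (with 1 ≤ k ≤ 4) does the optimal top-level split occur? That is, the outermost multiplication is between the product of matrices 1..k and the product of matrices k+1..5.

1

Adjacent pairs: PQ = 20·17·36 = 12240; QR = 17·36·20 = 12240; RS = 36·20·30 = 21600; ST = 20·30·28 = 16800.
Length 3: P..R: k=1: 0+12240+20·17·20=19040; k=2: 12240+0+20·36·20=26640 → min 19040 | Q..S: k=2: 0+21600+17·36·30=39960; k=3: 12240+0+17·20·30=22440 → min 22440 | R..T: k=3: 0+16800+36·20·28=36960; k=4: 21600+0+36·30·28=51840 → min 36960.
Length 4: P..S: k=1: 0+22440+20·17·30=32640; k=2: 12240+21600+20·36·30=55440; k=3: 19040+0+20·20·30=31040 → min 31040 | Q..T: k=2: 0+36960+17·36·28=54096; k=3: 12240+16800+17·20·28=38560; k=4: 22440+0+17·30·28=36720 → min 36720.
Top-level splits: k=1: (P..P)·(Q..T) → 0+36720+20·17·28 = 46240; k=2: (P..Q)·(R..T) → 12240+36960+20·36·28 = 69360; k=3: (P..R)·(S..T) → 19040+16800+20·20·28 = 47040; k=4: (P..S)·(T..T) → 31040+0+20·30·28 = 47840.
Best split is after P, i.e. k = 1.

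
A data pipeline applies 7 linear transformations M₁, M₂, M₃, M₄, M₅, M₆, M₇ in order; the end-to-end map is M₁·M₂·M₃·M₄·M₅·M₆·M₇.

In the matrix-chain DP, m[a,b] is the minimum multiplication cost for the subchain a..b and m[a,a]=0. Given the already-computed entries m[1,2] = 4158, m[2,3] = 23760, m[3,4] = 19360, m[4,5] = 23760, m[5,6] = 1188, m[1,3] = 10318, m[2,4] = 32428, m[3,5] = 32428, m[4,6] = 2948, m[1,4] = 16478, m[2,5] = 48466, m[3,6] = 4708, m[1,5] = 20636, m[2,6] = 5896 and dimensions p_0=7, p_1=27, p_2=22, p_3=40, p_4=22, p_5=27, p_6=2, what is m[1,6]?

m[1,6] = min over k∈[1,5] of m[1,k]+m[k+1,6]+p_{0}·p_k·p_{6}.
k=1: 0 + 5896 + 7·27·2 = 6274; k=2: 4158 + 4708 + 7·22·2 = 9174; k=3: 10318 + 2948 + 7·40·2 = 13826; k=4: 16478 + 1188 + 7·22·2 = 17974; k=5: 20636 + 0 + 7·27·2 = 21014.
Minimum: 6274 at k=1.

6274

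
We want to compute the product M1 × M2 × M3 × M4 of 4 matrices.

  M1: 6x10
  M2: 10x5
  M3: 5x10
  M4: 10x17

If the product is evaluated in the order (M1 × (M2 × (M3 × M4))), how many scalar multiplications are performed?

2720

(M3 × M4): 5×10 by 10×17 → 5×17, cost 5·10·17 = 850
(M2 × (M3 × M4)): 10×5 by 5×17 → 10×17, cost 10·5·17 = 850; cumulative 1700
(M1 × (M2 × (M3 × M4))): 6×10 by 10×17 → 6×17, cost 6·10·17 = 1020; cumulative 2720
Total: 2720 scalar multiplications.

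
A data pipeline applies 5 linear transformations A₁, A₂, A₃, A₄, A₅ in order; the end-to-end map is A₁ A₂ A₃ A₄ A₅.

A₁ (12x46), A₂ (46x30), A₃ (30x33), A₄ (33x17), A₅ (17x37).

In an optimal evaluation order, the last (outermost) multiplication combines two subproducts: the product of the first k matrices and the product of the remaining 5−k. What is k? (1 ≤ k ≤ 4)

Adjacent pairs: A₁A₂ = 12·46·30 = 16560; A₂A₃ = 46·30·33 = 45540; A₃A₄ = 30·33·17 = 16830; A₄A₅ = 33·17·37 = 20757.
Length 3: A₁..A₃: k=1: 0+45540+12·46·33=63756; k=2: 16560+0+12·30·33=28440 → min 28440 | A₂..A₄: k=2: 0+16830+46·30·17=40290; k=3: 45540+0+46·33·17=71346 → min 40290 | A₃..A₅: k=3: 0+20757+30·33·37=57387; k=4: 16830+0+30·17·37=35700 → min 35700.
Length 4: A₁..A₄: k=1: 0+40290+12·46·17=49674; k=2: 16560+16830+12·30·17=39510; k=3: 28440+0+12·33·17=35172 → min 35172 | A₂..A₅: k=2: 0+35700+46·30·37=86760; k=3: 45540+20757+46·33·37=122463; k=4: 40290+0+46·17·37=69224 → min 69224.
Top-level splits: k=1: (A₁..A₁)·(A₂..A₅) → 0+69224+12·46·37 = 89648; k=2: (A₁..A₂)·(A₃..A₅) → 16560+35700+12·30·37 = 65580; k=3: (A₁..A₃)·(A₄..A₅) → 28440+20757+12·33·37 = 63849; k=4: (A₁..A₄)·(A₅..A₅) → 35172+0+12·17·37 = 42720.
Best split is after A₄, i.e. k = 4.

4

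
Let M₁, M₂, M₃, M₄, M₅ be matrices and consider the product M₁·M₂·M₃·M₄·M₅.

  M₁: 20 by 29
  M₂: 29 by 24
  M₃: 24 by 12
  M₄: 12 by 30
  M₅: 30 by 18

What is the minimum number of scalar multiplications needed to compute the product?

26112

Adjacent pairs: M₁M₂ = 20·29·24 = 13920; M₂M₃ = 29·24·12 = 8352; M₃M₄ = 24·12·30 = 8640; M₄M₅ = 12·30·18 = 6480.
Length 3: M₁..M₃: k=1: 0+8352+20·29·12=15312; k=2: 13920+0+20·24·12=19680 → min 15312 | M₂..M₄: k=2: 0+8640+29·24·30=29520; k=3: 8352+0+29·12·30=18792 → min 18792 | M₃..M₅: k=3: 0+6480+24·12·18=11664; k=4: 8640+0+24·30·18=21600 → min 11664.
Length 4: M₁..M₄: k=1: 0+18792+20·29·30=36192; k=2: 13920+8640+20·24·30=36960; k=3: 15312+0+20·12·30=22512 → min 22512 | M₂..M₅: k=2: 0+11664+29·24·18=24192; k=3: 8352+6480+29·12·18=21096; k=4: 18792+0+29·30·18=34452 → min 21096.
Length 5: M₁..M₅: k=1: 0+21096+20·29·18=31536; k=2: 13920+11664+20·24·18=34224; k=3: 15312+6480+20·12·18=26112; k=4: 22512+0+20·30·18=33312 → min 26112.
Optimal order: ((M₁·(M₂·M₃))·(M₄·M₅)) with cost 26112.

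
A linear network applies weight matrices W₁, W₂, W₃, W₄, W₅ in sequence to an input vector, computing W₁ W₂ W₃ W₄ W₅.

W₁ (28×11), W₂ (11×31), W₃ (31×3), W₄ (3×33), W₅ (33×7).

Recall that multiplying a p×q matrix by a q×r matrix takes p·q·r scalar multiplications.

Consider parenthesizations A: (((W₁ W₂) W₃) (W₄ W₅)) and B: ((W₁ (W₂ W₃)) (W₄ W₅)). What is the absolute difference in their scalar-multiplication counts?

10205

Order A = (((W₁ W₂) W₃) (W₄ W₅)): (W₁ W₂): 28×11 by 11×31 → 28×31, cost 28·11·31 = 9548; ((W₁ W₂) W₃): 28×31 by 31×3 → 28×3, cost 28·31·3 = 2604; cumulative 12152; (W₄ W₅): 3×33 by 33×7 → 3×7, cost 3·33·7 = 693; (((W₁ W₂) W₃) (W₄ W₅)): 28×3 by 3×7 → 28×7, cost 28·3·7 = 588; cumulative 13433. Total 13433.
Order B = ((W₁ (W₂ W₃)) (W₄ W₅)): (W₂ W₃): 11×31 by 31×3 → 11×3, cost 11·31·3 = 1023; (W₁ (W₂ W₃)): 28×11 by 11×3 → 28×3, cost 28·11·3 = 924; cumulative 1947; (W₄ W₅): 3×33 by 33×7 → 3×7, cost 3·33·7 = 693; ((W₁ (W₂ W₃)) (W₄ W₅)): 28×3 by 3×7 → 28×7, cost 28·3·7 = 588; cumulative 3228. Total 3228.
Difference: |13433 − 3228| = 10205.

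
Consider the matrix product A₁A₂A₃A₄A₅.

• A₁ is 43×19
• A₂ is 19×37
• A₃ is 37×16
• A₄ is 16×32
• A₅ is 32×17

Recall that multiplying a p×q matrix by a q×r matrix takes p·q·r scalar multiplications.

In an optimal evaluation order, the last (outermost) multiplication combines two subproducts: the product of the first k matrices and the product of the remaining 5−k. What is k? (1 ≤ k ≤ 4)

Adjacent pairs: A₁A₂ = 43·19·37 = 30229; A₂A₃ = 19·37·16 = 11248; A₃A₄ = 37·16·32 = 18944; A₄A₅ = 16·32·17 = 8704.
Length 3: A₁..A₃: k=1: 0+11248+43·19·16=24320; k=2: 30229+0+43·37·16=55685 → min 24320 | A₂..A₄: k=2: 0+18944+19·37·32=41440; k=3: 11248+0+19·16·32=20976 → min 20976 | A₃..A₅: k=3: 0+8704+37·16·17=18768; k=4: 18944+0+37·32·17=39072 → min 18768.
Length 4: A₁..A₄: k=1: 0+20976+43·19·32=47120; k=2: 30229+18944+43·37·32=100085; k=3: 24320+0+43·16·32=46336 → min 46336 | A₂..A₅: k=2: 0+18768+19·37·17=30719; k=3: 11248+8704+19·16·17=25120; k=4: 20976+0+19·32·17=31312 → min 25120.
Top-level splits: k=1: (A₁..A₁)·(A₂..A₅) → 0+25120+43·19·17 = 39009; k=2: (A₁..A₂)·(A₃..A₅) → 30229+18768+43·37·17 = 76044; k=3: (A₁..A₃)·(A₄..A₅) → 24320+8704+43·16·17 = 44720; k=4: (A₁..A₄)·(A₅..A₅) → 46336+0+43·32·17 = 69728.
Best split is after A₁, i.e. k = 1.

1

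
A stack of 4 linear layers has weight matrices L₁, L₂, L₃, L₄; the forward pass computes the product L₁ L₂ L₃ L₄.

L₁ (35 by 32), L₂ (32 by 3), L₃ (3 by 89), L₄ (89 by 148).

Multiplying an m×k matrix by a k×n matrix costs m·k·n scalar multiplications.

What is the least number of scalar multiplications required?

Adjacent pairs: L₁L₂ = 35·32·3 = 3360; L₂L₃ = 32·3·89 = 8544; L₃L₄ = 3·89·148 = 39516.
Length 3: L₁..L₃: k=1: 0+8544+35·32·89=108224; k=2: 3360+0+35·3·89=12705 → min 12705 | L₂..L₄: k=2: 0+39516+32·3·148=53724; k=3: 8544+0+32·89·148=430048 → min 53724.
Length 4: L₁..L₄: k=1: 0+53724+35·32·148=219484; k=2: 3360+39516+35·3·148=58416; k=3: 12705+0+35·89·148=473725 → min 58416.
Optimal order: ((L₁ L₂) (L₃ L₄)) with cost 58416.

58416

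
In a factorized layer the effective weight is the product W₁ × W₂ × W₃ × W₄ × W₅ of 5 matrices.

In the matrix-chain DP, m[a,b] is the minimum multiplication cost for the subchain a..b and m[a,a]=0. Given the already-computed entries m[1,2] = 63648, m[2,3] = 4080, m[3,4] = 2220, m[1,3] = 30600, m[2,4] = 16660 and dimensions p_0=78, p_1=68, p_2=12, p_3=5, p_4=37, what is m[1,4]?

45030

m[1,4] = min over k∈[1,3] of m[1,k]+m[k+1,4]+p_{0}·p_k·p_{4}.
k=1: 0 + 16660 + 78·68·37 = 212908; k=2: 63648 + 2220 + 78·12·37 = 100500; k=3: 30600 + 0 + 78·5·37 = 45030.
Minimum: 45030 at k=3.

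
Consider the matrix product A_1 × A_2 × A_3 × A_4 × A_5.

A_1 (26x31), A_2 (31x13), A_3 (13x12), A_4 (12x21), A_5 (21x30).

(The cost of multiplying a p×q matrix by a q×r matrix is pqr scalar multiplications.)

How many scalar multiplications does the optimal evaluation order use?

31428

Adjacent pairs: A_1A_2 = 26·31·13 = 10478; A_2A_3 = 31·13·12 = 4836; A_3A_4 = 13·12·21 = 3276; A_4A_5 = 12·21·30 = 7560.
Length 3: A_1..A_3: k=1: 0+4836+26·31·12=14508; k=2: 10478+0+26·13·12=14534 → min 14508 | A_2..A_4: k=2: 0+3276+31·13·21=11739; k=3: 4836+0+31·12·21=12648 → min 11739 | A_3..A_5: k=3: 0+7560+13·12·30=12240; k=4: 3276+0+13·21·30=11466 → min 11466.
Length 4: A_1..A_4: k=1: 0+11739+26·31·21=28665; k=2: 10478+3276+26·13·21=20852; k=3: 14508+0+26·12·21=21060 → min 20852 | A_2..A_5: k=2: 0+11466+31·13·30=23556; k=3: 4836+7560+31·12·30=23556; k=4: 11739+0+31·21·30=31269 → min 23556.
Length 5: A_1..A_5: k=1: 0+23556+26·31·30=47736; k=2: 10478+11466+26·13·30=32084; k=3: 14508+7560+26·12·30=31428; k=4: 20852+0+26·21·30=37232 → min 31428.
Optimal order: ((A_1 × (A_2 × A_3)) × (A_4 × A_5)) with cost 31428.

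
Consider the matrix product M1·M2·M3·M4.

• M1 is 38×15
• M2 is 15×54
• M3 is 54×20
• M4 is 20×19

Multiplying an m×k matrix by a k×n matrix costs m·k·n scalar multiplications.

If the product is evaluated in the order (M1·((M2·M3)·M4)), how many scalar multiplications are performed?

(M2·M3): 15×54 by 54×20 → 15×20, cost 15·54·20 = 16200
((M2·M3)·M4): 15×20 by 20×19 → 15×19, cost 15·20·19 = 5700; cumulative 21900
(M1·((M2·M3)·M4)): 38×15 by 15×19 → 38×19, cost 38·15·19 = 10830; cumulative 32730
Total: 32730 scalar multiplications.

32730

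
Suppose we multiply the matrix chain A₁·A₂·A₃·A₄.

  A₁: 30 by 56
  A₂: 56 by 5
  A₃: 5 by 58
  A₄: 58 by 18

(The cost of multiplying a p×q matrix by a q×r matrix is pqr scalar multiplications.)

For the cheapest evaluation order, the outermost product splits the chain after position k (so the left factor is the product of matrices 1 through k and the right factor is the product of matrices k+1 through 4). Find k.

2

Adjacent pairs: A₁A₂ = 30·56·5 = 8400; A₂A₃ = 56·5·58 = 16240; A₃A₄ = 5·58·18 = 5220.
Length 3: A₁..A₃: k=1: 0+16240+30·56·58=113680; k=2: 8400+0+30·5·58=17100 → min 17100 | A₂..A₄: k=2: 0+5220+56·5·18=10260; k=3: 16240+0+56·58·18=74704 → min 10260.
Top-level splits: k=1: (A₁..A₁)·(A₂..A₄) → 0+10260+30·56·18 = 40500; k=2: (A₁..A₂)·(A₃..A₄) → 8400+5220+30·5·18 = 16320; k=3: (A₁..A₃)·(A₄..A₄) → 17100+0+30·58·18 = 48420.
Best split is after A₂, i.e. k = 2.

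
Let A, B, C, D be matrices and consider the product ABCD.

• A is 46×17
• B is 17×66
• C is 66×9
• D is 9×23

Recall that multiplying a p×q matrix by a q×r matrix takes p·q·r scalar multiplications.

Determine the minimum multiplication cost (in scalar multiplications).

26658

Adjacent pairs: AB = 46·17·66 = 51612; BC = 17·66·9 = 10098; CD = 66·9·23 = 13662.
Length 3: A..C: k=1: 0+10098+46·17·9=17136; k=2: 51612+0+46·66·9=78936 → min 17136 | B..D: k=2: 0+13662+17·66·23=39468; k=3: 10098+0+17·9·23=13617 → min 13617.
Length 4: A..D: k=1: 0+13617+46·17·23=31603; k=2: 51612+13662+46·66·23=135102; k=3: 17136+0+46·9·23=26658 → min 26658.
Optimal order: ((A(BC))D) with cost 26658.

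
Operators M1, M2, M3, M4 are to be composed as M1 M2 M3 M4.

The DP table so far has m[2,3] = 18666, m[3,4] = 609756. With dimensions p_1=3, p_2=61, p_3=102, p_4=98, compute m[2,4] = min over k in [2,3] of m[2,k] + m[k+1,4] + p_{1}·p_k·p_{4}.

m[2,4] = min over k∈[2,3] of m[2,k]+m[k+1,4]+p_{1}·p_k·p_{4}.
k=2: 0 + 609756 + 3·61·98 = 627690; k=3: 18666 + 0 + 3·102·98 = 48654.
Minimum: 48654 at k=3.

48654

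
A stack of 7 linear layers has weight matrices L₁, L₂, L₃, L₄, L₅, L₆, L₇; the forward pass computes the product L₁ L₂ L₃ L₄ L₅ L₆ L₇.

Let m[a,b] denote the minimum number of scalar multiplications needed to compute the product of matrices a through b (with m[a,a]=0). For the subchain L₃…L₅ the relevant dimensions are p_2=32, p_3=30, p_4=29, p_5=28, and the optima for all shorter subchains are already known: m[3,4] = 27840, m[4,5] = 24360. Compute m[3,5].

51240

m[3,5] = min over k∈[3,4] of m[3,k]+m[k+1,5]+p_{2}·p_k·p_{5}.
k=3: 0 + 24360 + 32·30·28 = 51240; k=4: 27840 + 0 + 32·29·28 = 53824.
Minimum: 51240 at k=3.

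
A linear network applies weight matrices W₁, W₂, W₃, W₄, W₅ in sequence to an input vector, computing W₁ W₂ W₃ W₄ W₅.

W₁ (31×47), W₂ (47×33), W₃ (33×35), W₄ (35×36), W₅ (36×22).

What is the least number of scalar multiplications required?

Adjacent pairs: W₁W₂ = 31·47·33 = 48081; W₂W₃ = 47·33·35 = 54285; W₃W₄ = 33·35·36 = 41580; W₄W₅ = 35·36·22 = 27720.
Length 3: W₁..W₃: k=1: 0+54285+31·47·35=105280; k=2: 48081+0+31·33·35=83886 → min 83886 | W₂..W₄: k=2: 0+41580+47·33·36=97416; k=3: 54285+0+47·35·36=113505 → min 97416 | W₃..W₅: k=3: 0+27720+33·35·22=53130; k=4: 41580+0+33·36·22=67716 → min 53130.
Length 4: W₁..W₄: k=1: 0+97416+31·47·36=149868; k=2: 48081+41580+31·33·36=126489; k=3: 83886+0+31·35·36=122946 → min 122946 | W₂..W₅: k=2: 0+53130+47·33·22=87252; k=3: 54285+27720+47·35·22=118195; k=4: 97416+0+47·36·22=134640 → min 87252.
Length 5: W₁..W₅: k=1: 0+87252+31·47·22=119306; k=2: 48081+53130+31·33·22=123717; k=3: 83886+27720+31·35·22=135476; k=4: 122946+0+31·36·22=147498 → min 119306.
Optimal order: (W₁ (W₂ (W₃ (W₄ W₅)))) with cost 119306.

119306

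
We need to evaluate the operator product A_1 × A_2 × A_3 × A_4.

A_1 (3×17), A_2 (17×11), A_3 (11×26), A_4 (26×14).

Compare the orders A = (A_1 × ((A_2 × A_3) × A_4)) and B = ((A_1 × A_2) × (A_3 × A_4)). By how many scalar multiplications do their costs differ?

Order A = (A_1 × ((A_2 × A_3) × A_4)): (A_2 × A_3): 17×11 by 11×26 → 17×26, cost 17·11·26 = 4862; ((A_2 × A_3) × A_4): 17×26 by 26×14 → 17×14, cost 17·26·14 = 6188; cumulative 11050; (A_1 × ((A_2 × A_3) × A_4)): 3×17 by 17×14 → 3×14, cost 3·17·14 = 714; cumulative 11764. Total 11764.
Order B = ((A_1 × A_2) × (A_3 × A_4)): (A_1 × A_2): 3×17 by 17×11 → 3×11, cost 3·17·11 = 561; (A_3 × A_4): 11×26 by 26×14 → 11×14, cost 11·26·14 = 4004; ((A_1 × A_2) × (A_3 × A_4)): 3×11 by 11×14 → 3×14, cost 3·11·14 = 462; cumulative 5027. Total 5027.
Difference: |11764 − 5027| = 6737.

6737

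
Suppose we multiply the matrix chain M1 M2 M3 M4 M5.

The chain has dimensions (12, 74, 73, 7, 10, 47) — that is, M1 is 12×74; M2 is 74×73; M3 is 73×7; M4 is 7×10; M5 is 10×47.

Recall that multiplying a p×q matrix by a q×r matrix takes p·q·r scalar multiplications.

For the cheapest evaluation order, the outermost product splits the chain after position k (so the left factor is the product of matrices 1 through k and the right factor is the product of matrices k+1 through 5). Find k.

Adjacent pairs: M1M2 = 12·74·73 = 64824; M2M3 = 74·73·7 = 37814; M3M4 = 73·7·10 = 5110; M4M5 = 7·10·47 = 3290.
Length 3: M1..M3: k=1: 0+37814+12·74·7=44030; k=2: 64824+0+12·73·7=70956 → min 44030 | M2..M4: k=2: 0+5110+74·73·10=59130; k=3: 37814+0+74·7·10=42994 → min 42994 | M3..M5: k=3: 0+3290+73·7·47=27307; k=4: 5110+0+73·10·47=39420 → min 27307.
Length 4: M1..M4: k=1: 0+42994+12·74·10=51874; k=2: 64824+5110+12·73·10=78694; k=3: 44030+0+12·7·10=44870 → min 44870 | M2..M5: k=2: 0+27307+74·73·47=281201; k=3: 37814+3290+74·7·47=65450; k=4: 42994+0+74·10·47=77774 → min 65450.
Top-level splits: k=1: (M1..M1)·(M2..M5) → 0+65450+12·74·47 = 107186; k=2: (M1..M2)·(M3..M5) → 64824+27307+12·73·47 = 133303; k=3: (M1..M3)·(M4..M5) → 44030+3290+12·7·47 = 51268; k=4: (M1..M4)·(M5..M5) → 44870+0+12·10·47 = 50510.
Best split is after M4, i.e. k = 4.

4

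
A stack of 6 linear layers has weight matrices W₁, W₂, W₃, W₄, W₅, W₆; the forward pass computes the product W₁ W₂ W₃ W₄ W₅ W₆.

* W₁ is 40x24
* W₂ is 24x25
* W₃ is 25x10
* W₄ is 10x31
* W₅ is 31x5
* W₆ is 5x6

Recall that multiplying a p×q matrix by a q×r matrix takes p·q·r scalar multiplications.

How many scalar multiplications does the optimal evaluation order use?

11800

Adjacent pairs: W₁W₂ = 40·24·25 = 24000; W₂W₃ = 24·25·10 = 6000; W₃W₄ = 25·10·31 = 7750; W₄W₅ = 10·31·5 = 1550; W₅W₆ = 31·5·6 = 930.
Length 3: W₁..W₃: k=1: 0+6000+40·24·10=15600; k=2: 24000+0+40·25·10=34000 → min 15600 | W₂..W₄: k=2: 0+7750+24·25·31=26350; k=3: 6000+0+24·10·31=13440 → min 13440 | W₃..W₅: k=3: 0+1550+25·10·5=2800; k=4: 7750+0+25·31·5=11625 → min 2800 | W₄..W₆: k=4: 0+930+10·31·6=2790; k=5: 1550+0+10·5·6=1850 → min 1850.
Length 4: W₁..W₄: k=1: 0+13440+40·24·31=43200; k=2: 24000+7750+40·25·31=62750; k=3: 15600+0+40·10·31=28000 → min 28000 | W₂..W₅: k=2: 0+2800+24·25·5=5800; k=3: 6000+1550+24·10·5=8750; k=4: 13440+0+24·31·5=17160 → min 5800 | W₃..W₆: k=3: 0+1850+25·10·6=3350; k=4: 7750+930+25·31·6=13330; k=5: 2800+0+25·5·6=3550 → min 3350.
Length 5: W₁..W₅: k=1: 0+5800+40·24·5=10600; k=2: 24000+2800+40·25·5=31800; k=3: 15600+1550+40·10·5=19150; k=4: 28000+0+40·31·5=34200 → min 10600 | W₂..W₆: k=2: 0+3350+24·25·6=6950; k=3: 6000+1850+24·10·6=9290; k=4: 13440+930+24·31·6=18834; k=5: 5800+0+24·5·6=6520 → min 6520.
Length 6: W₁..W₆: k=1: 0+6520+40·24·6=12280; k=2: 24000+3350+40·25·6=33350; k=3: 15600+1850+40·10·6=19850; k=4: 28000+930+40·31·6=36370; k=5: 10600+0+40·5·6=11800 → min 11800.
Optimal order: ((W₁ (W₂ (W₃ (W₄ W₅)))) W₆) with cost 11800.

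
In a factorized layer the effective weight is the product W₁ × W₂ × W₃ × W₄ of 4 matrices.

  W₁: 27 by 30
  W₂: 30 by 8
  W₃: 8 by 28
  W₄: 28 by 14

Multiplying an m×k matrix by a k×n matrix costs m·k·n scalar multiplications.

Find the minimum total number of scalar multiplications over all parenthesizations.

12640

Adjacent pairs: W₁W₂ = 27·30·8 = 6480; W₂W₃ = 30·8·28 = 6720; W₃W₄ = 8·28·14 = 3136.
Length 3: W₁..W₃: k=1: 0+6720+27·30·28=29400; k=2: 6480+0+27·8·28=12528 → min 12528 | W₂..W₄: k=2: 0+3136+30·8·14=6496; k=3: 6720+0+30·28·14=18480 → min 6496.
Length 4: W₁..W₄: k=1: 0+6496+27·30·14=17836; k=2: 6480+3136+27·8·14=12640; k=3: 12528+0+27·28·14=23112 → min 12640.
Optimal order: ((W₁ × W₂) × (W₃ × W₄)) with cost 12640.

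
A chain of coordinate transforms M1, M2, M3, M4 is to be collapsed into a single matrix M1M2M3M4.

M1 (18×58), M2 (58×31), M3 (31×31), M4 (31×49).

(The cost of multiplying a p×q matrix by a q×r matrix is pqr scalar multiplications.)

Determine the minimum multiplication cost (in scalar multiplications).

Adjacent pairs: M1M2 = 18·58·31 = 32364; M2M3 = 58·31·31 = 55738; M3M4 = 31·31·49 = 47089.
Length 3: M1..M3: k=1: 0+55738+18·58·31=88102; k=2: 32364+0+18·31·31=49662 → min 49662 | M2..M4: k=2: 0+47089+58·31·49=135191; k=3: 55738+0+58·31·49=143840 → min 135191.
Length 4: M1..M4: k=1: 0+135191+18·58·49=186347; k=2: 32364+47089+18·31·49=106795; k=3: 49662+0+18·31·49=77004 → min 77004.
Optimal order: (((M1M2)M3)M4) with cost 77004.

77004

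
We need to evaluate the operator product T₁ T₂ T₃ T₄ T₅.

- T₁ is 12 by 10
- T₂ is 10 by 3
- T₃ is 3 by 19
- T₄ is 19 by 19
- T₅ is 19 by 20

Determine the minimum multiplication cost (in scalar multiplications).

3303

Adjacent pairs: T₁T₂ = 12·10·3 = 360; T₂T₃ = 10·3·19 = 570; T₃T₄ = 3·19·19 = 1083; T₄T₅ = 19·19·20 = 7220.
Length 3: T₁..T₃: k=1: 0+570+12·10·19=2850; k=2: 360+0+12·3·19=1044 → min 1044 | T₂..T₄: k=2: 0+1083+10·3·19=1653; k=3: 570+0+10·19·19=4180 → min 1653 | T₃..T₅: k=3: 0+7220+3·19·20=8360; k=4: 1083+0+3·19·20=2223 → min 2223.
Length 4: T₁..T₄: k=1: 0+1653+12·10·19=3933; k=2: 360+1083+12·3·19=2127; k=3: 1044+0+12·19·19=5376 → min 2127 | T₂..T₅: k=2: 0+2223+10·3·20=2823; k=3: 570+7220+10·19·20=11590; k=4: 1653+0+10·19·20=5453 → min 2823.
Length 5: T₁..T₅: k=1: 0+2823+12·10·20=5223; k=2: 360+2223+12·3·20=3303; k=3: 1044+7220+12·19·20=12824; k=4: 2127+0+12·19·20=6687 → min 3303.
Optimal order: ((T₁ T₂) ((T₃ T₄) T₅)) with cost 3303.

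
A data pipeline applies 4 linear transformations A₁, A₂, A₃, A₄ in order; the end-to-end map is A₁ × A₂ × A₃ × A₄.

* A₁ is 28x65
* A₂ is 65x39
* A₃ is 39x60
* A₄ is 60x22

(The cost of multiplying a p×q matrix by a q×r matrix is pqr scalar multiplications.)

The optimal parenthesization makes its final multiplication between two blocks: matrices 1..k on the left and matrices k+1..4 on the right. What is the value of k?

Adjacent pairs: A₁A₂ = 28·65·39 = 70980; A₂A₃ = 65·39·60 = 152100; A₃A₄ = 39·60·22 = 51480.
Length 3: A₁..A₃: k=1: 0+152100+28·65·60=261300; k=2: 70980+0+28·39·60=136500 → min 136500 | A₂..A₄: k=2: 0+51480+65·39·22=107250; k=3: 152100+0+65·60·22=237900 → min 107250.
Top-level splits: k=1: (A₁..A₁)·(A₂..A₄) → 0+107250+28·65·22 = 147290; k=2: (A₁..A₂)·(A₃..A₄) → 70980+51480+28·39·22 = 146484; k=3: (A₁..A₃)·(A₄..A₄) → 136500+0+28·60·22 = 173460.
Best split is after A₂, i.e. k = 2.

2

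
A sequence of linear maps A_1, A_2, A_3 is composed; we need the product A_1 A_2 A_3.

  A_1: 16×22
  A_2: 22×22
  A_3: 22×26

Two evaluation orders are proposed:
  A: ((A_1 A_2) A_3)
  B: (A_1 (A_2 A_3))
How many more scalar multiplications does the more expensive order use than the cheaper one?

Order A = ((A_1 A_2) A_3): (A_1 A_2): 16×22 by 22×22 → 16×22, cost 16·22·22 = 7744; ((A_1 A_2) A_3): 16×22 by 22×26 → 16×26, cost 16·22·26 = 9152; cumulative 16896. Total 16896.
Order B = (A_1 (A_2 A_3)): (A_2 A_3): 22×22 by 22×26 → 22×26, cost 22·22·26 = 12584; (A_1 (A_2 A_3)): 16×22 by 22×26 → 16×26, cost 16·22·26 = 9152; cumulative 21736. Total 21736.
Difference: |16896 − 21736| = 4840.

4840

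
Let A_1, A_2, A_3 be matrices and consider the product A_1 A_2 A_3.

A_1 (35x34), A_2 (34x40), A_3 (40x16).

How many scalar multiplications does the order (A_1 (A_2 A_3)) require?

(A_2 A_3): 34×40 by 40×16 → 34×16, cost 34·40·16 = 21760
(A_1 (A_2 A_3)): 35×34 by 34×16 → 35×16, cost 35·34·16 = 19040; cumulative 40800
Total: 40800 scalar multiplications.

40800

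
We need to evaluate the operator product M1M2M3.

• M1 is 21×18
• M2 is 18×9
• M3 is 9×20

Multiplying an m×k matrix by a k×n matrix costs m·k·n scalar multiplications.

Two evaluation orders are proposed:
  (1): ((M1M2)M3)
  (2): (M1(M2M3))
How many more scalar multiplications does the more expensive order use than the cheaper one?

Order (1) = ((M1M2)M3): (M1M2): 21×18 by 18×9 → 21×9, cost 21·18·9 = 3402; ((M1M2)M3): 21×9 by 9×20 → 21×20, cost 21·9·20 = 3780; cumulative 7182. Total 7182.
Order (2) = (M1(M2M3)): (M2M3): 18×9 by 9×20 → 18×20, cost 18·9·20 = 3240; (M1(M2M3)): 21×18 by 18×20 → 21×20, cost 21·18·20 = 7560; cumulative 10800. Total 10800.
Difference: |7182 − 10800| = 3618.

3618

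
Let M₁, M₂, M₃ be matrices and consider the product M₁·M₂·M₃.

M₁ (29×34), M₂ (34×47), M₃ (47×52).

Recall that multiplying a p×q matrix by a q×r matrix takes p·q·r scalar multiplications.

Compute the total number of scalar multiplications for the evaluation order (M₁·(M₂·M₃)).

(M₂·M₃): 34×47 by 47×52 → 34×52, cost 34·47·52 = 83096
(M₁·(M₂·M₃)): 29×34 by 34×52 → 29×52, cost 29·34·52 = 51272; cumulative 134368
Total: 134368 scalar multiplications.

134368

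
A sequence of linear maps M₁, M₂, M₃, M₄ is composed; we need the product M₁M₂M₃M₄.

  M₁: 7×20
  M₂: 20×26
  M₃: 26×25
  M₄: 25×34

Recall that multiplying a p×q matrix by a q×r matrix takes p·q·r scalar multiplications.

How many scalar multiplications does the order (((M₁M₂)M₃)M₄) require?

14140

(M₁M₂): 7×20 by 20×26 → 7×26, cost 7·20·26 = 3640
((M₁M₂)M₃): 7×26 by 26×25 → 7×25, cost 7·26·25 = 4550; cumulative 8190
(((M₁M₂)M₃)M₄): 7×25 by 25×34 → 7×34, cost 7·25·34 = 5950; cumulative 14140
Total: 14140 scalar multiplications.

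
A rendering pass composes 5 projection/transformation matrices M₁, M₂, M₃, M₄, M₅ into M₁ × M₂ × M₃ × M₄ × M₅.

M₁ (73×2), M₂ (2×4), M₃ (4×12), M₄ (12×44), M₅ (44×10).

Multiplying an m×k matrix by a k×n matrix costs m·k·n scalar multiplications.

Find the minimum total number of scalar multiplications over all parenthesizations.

3492

Adjacent pairs: M₁M₂ = 73·2·4 = 584; M₂M₃ = 2·4·12 = 96; M₃M₄ = 4·12·44 = 2112; M₄M₅ = 12·44·10 = 5280.
Length 3: M₁..M₃: k=1: 0+96+73·2·12=1848; k=2: 584+0+73·4·12=4088 → min 1848 | M₂..M₄: k=2: 0+2112+2·4·44=2464; k=3: 96+0+2·12·44=1152 → min 1152 | M₃..M₅: k=3: 0+5280+4·12·10=5760; k=4: 2112+0+4·44·10=3872 → min 3872.
Length 4: M₁..M₄: k=1: 0+1152+73·2·44=7576; k=2: 584+2112+73·4·44=15544; k=3: 1848+0+73·12·44=40392 → min 7576 | M₂..M₅: k=2: 0+3872+2·4·10=3952; k=3: 96+5280+2·12·10=5616; k=4: 1152+0+2·44·10=2032 → min 2032.
Length 5: M₁..M₅: k=1: 0+2032+73·2·10=3492; k=2: 584+3872+73·4·10=7376; k=3: 1848+5280+73·12·10=15888; k=4: 7576+0+73·44·10=39696 → min 3492.
Optimal order: (M₁ × (((M₂ × M₃) × M₄) × M₅)) with cost 3492.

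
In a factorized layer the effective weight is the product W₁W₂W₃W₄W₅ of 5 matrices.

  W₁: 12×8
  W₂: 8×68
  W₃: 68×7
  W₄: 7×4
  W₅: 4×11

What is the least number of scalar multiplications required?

Adjacent pairs: W₁W₂ = 12·8·68 = 6528; W₂W₃ = 8·68·7 = 3808; W₃W₄ = 68·7·4 = 1904; W₄W₅ = 7·4·11 = 308.
Length 3: W₁..W₃: k=1: 0+3808+12·8·7=4480; k=2: 6528+0+12·68·7=12240 → min 4480 | W₂..W₄: k=2: 0+1904+8·68·4=4080; k=3: 3808+0+8·7·4=4032 → min 4032 | W₃..W₅: k=3: 0+308+68·7·11=5544; k=4: 1904+0+68·4·11=4896 → min 4896.
Length 4: W₁..W₄: k=1: 0+4032+12·8·4=4416; k=2: 6528+1904+12·68·4=11696; k=3: 4480+0+12·7·4=4816 → min 4416 | W₂..W₅: k=2: 0+4896+8·68·11=10880; k=3: 3808+308+8·7·11=4732; k=4: 4032+0+8·4·11=4384 → min 4384.
Length 5: W₁..W₅: k=1: 0+4384+12·8·11=5440; k=2: 6528+4896+12·68·11=20400; k=3: 4480+308+12·7·11=5712; k=4: 4416+0+12·4·11=4944 → min 4944.
Optimal order: ((W₁((W₂W₃)W₄))W₅) with cost 4944.

4944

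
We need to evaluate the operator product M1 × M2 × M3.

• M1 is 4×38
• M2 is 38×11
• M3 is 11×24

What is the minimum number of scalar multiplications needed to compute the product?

Order (M1 × (M2 × M3)): (M2 × M3): 38×11 by 11×24 → 38×24, cost 38·11·24 = 10032; (M1 × (M2 × M3)): 4×38 by 38×24 → 4×24, cost 4·38·24 = 3648; cumulative 13680. Total 13680.
Order ((M1 × M2) × M3): (M1 × M2): 4×38 by 38×11 → 4×11, cost 4·38·11 = 1672; ((M1 × M2) × M3): 4×11 by 11×24 → 4×24, cost 4·11·24 = 1056; cumulative 2728. Total 2728.
Minimum: 2728.

2728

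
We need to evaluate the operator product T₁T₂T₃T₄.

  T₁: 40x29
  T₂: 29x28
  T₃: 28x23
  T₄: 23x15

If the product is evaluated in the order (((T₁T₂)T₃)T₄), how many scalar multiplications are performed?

72040

(T₁T₂): 40×29 by 29×28 → 40×28, cost 40·29·28 = 32480
((T₁T₂)T₃): 40×28 by 28×23 → 40×23, cost 40·28·23 = 25760; cumulative 58240
(((T₁T₂)T₃)T₄): 40×23 by 23×15 → 40×15, cost 40·23·15 = 13800; cumulative 72040
Total: 72040 scalar multiplications.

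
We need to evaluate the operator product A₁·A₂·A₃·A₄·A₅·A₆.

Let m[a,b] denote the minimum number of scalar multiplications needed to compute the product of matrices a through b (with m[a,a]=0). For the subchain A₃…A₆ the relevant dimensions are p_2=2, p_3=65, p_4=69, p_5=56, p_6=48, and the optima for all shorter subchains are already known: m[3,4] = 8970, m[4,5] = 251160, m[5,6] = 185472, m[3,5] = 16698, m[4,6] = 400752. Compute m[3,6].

m[3,6] = min over k∈[3,5] of m[3,k]+m[k+1,6]+p_{2}·p_k·p_{6}.
k=3: 0 + 400752 + 2·65·48 = 406992; k=4: 8970 + 185472 + 2·69·48 = 201066; k=5: 16698 + 0 + 2·56·48 = 22074.
Minimum: 22074 at k=5.

22074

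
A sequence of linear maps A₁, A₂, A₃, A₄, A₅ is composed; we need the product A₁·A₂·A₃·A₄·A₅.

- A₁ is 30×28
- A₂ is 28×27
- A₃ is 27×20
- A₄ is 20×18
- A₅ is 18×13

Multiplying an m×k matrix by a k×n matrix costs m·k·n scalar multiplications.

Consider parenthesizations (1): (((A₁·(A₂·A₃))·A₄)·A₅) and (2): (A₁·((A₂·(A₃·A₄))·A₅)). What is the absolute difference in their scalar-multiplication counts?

Order (1) = (((A₁·(A₂·A₃))·A₄)·A₅): (A₂·A₃): 28×27 by 27×20 → 28×20, cost 28·27·20 = 15120; (A₁·(A₂·A₃)): 30×28 by 28×20 → 30×20, cost 30·28·20 = 16800; cumulative 31920; ((A₁·(A₂·A₃))·A₄): 30×20 by 20×18 → 30×18, cost 30·20·18 = 10800; cumulative 42720; (((A₁·(A₂·A₃))·A₄)·A₅): 30×18 by 18×13 → 30×13, cost 30·18·13 = 7020; cumulative 49740. Total 49740.
Order (2) = (A₁·((A₂·(A₃·A₄))·A₅)): (A₃·A₄): 27×20 by 20×18 → 27×18, cost 27·20·18 = 9720; (A₂·(A₃·A₄)): 28×27 by 27×18 → 28×18, cost 28·27·18 = 13608; cumulative 23328; ((A₂·(A₃·A₄))·A₅): 28×18 by 18×13 → 28×13, cost 28·18·13 = 6552; cumulative 29880; (A₁·((A₂·(A₃·A₄))·A₅)): 30×28 by 28×13 → 30×13, cost 30·28·13 = 10920; cumulative 40800. Total 40800.
Difference: |49740 − 40800| = 8940.

8940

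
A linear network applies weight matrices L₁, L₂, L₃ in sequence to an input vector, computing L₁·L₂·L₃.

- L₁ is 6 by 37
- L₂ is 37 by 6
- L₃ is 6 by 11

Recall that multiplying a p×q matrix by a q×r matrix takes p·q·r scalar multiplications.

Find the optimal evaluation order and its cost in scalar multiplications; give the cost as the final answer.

1728

(L₁·(L₂·L₃)): cost 4884.
((L₁·L₂)·L₃): cost 1728.
Optimal: ((L₁·L₂)·L₃) with cost 1728.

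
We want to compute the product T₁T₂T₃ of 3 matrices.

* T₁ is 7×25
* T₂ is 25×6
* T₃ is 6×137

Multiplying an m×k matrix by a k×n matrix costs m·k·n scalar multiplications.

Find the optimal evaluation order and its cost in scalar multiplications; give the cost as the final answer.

6804

(T₁(T₂T₃)): cost 44525.
((T₁T₂)T₃): cost 6804.
Optimal: ((T₁T₂)T₃) with cost 6804.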